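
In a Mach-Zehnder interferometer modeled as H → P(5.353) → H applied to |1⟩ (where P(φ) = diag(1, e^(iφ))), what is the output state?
(0.2012 + 0.4009i)|0⟩ + (0.7988 - 0.4009i)|1⟩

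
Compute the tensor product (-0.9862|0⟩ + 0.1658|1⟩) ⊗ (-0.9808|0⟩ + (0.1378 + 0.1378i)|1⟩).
0.9673|00⟩ + (-0.1359 - 0.1359i)|01⟩ - 0.1626|10⟩ + (0.02285 + 0.02285i)|11⟩

amp(|b₁b₂…⟩) = product of the factor amplitudes for bits b₁, b₂, …; only kets whose every factor amplitude is nonzero survive.
|00⟩: (-0.9862)(-0.9808) = 0.9673
|01⟩: (-0.9862)(0.1378 + 0.1378i) = (-0.1359 - 0.1359i)
|10⟩: (0.1658)(-0.9808) = -0.1626
|11⟩: (0.1658)(0.1378 + 0.1378i) = (0.02285 + 0.02285i)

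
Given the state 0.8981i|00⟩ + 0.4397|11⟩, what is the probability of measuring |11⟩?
0.1933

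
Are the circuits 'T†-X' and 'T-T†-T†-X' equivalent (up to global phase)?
Yes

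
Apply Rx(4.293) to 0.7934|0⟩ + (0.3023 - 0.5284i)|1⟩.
(-0.8752 - 0.2536i)|0⟩ + (-0.1646 - 0.3778i)|1⟩

Rx(4.293) = [[cos(θ/2), −i·sin(θ/2)], [−i·sin(θ/2), cos(θ/2)]]; θ = 4.293, cos(θ/2) ≈ -0.544425, sin(θ/2) ≈ 0.838809.
With a = amp(|0⟩) = 0.7934 and b = amp(|1⟩) = (0.3023 - 0.5284i):
new amp(|0⟩) = (-0.544425)·a + (-0.838809i)·b = (-0.8752 - 0.2536i)
new amp(|1⟩) = (-0.838809i)·a + (-0.544425)·b = (-0.1646 - 0.3778i)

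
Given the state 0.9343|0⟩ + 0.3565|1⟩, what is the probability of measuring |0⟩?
0.8729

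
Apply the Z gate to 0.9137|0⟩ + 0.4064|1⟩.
0.9137|0⟩ - 0.4064|1⟩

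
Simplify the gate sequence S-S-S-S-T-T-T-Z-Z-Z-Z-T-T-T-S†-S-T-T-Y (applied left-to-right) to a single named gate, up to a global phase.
Y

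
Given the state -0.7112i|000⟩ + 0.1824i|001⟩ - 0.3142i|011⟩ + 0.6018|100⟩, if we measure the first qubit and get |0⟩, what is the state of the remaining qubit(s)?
-0.8905i|00⟩ + 0.2284i|01⟩ - 0.3934i|11⟩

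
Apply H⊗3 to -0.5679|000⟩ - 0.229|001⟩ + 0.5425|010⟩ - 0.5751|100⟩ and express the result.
-0.2933|000⟩ - 0.1313|001⟩ - 0.6769|010⟩ - 0.515|011⟩ + 0.1134|100⟩ + 0.2753|101⟩ - 0.2702|110⟩ - 0.1083|111⟩

H⊗3 gives amp(|y⟩) = (1/2√2) Σ_x (−1)^(x·y) amp(|x⟩), where x·y is the number of positions in which both x and y have a 1.
|000⟩: (-0.5679 - 0.229 + 0.5425 - 0.5751)/(2√2) = -0.2933
|001⟩: (-0.5679 + 0.229 + 0.5425 - 0.5751)/(2√2) = -0.1313
|010⟩: (-0.5679 - 0.229 - 0.5425 - 0.5751)/(2√2) = -0.6769
|011⟩: (-0.5679 + 0.229 - 0.5425 - 0.5751)/(2√2) = -0.515
|100⟩: (-0.5679 - 0.229 + 0.5425 + 0.5751)/(2√2) = 0.1134
|101⟩: (-0.5679 + 0.229 + 0.5425 + 0.5751)/(2√2) = 0.2753
|110⟩: (-0.5679 - 0.229 - 0.5425 + 0.5751)/(2√2) = -0.2702
|111⟩: (-0.5679 + 0.229 - 0.5425 + 0.5751)/(2√2) = -0.1083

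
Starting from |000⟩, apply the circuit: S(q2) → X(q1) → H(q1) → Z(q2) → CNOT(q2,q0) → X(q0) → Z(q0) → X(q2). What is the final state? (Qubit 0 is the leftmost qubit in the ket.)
-1/√2|101⟩ + 1/√2|111⟩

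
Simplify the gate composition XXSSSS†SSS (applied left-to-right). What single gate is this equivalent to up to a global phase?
S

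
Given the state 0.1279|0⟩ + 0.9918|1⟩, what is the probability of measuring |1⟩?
0.9837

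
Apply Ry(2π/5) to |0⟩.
0.809|0⟩ + 0.5878|1⟩

Ry(2π/5) = [[cos(θ/2), −sin(θ/2)], [sin(θ/2), cos(θ/2)]]; θ = 2π/5, cos(θ/2) ≈ 0.809017, sin(θ/2) ≈ 0.587785.
With a = amp(|0⟩) = 1 and b = amp(|1⟩) = 0:
new amp(|0⟩) = (0.809017)·a + (-0.587785)·b = 0.809
new amp(|1⟩) = (0.587785)·a + (0.809017)·b = 0.5878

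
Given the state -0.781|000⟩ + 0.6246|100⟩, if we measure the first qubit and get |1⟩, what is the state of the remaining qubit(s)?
|00⟩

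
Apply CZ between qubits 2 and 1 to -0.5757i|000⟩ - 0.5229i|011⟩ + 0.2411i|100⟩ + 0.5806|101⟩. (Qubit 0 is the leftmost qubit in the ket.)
-0.5757i|000⟩ + 0.5229i|011⟩ + 0.2411i|100⟩ + 0.5806|101⟩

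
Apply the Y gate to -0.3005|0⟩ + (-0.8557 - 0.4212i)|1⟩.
(-0.4212 + 0.8557i)|0⟩ - 0.3005i|1⟩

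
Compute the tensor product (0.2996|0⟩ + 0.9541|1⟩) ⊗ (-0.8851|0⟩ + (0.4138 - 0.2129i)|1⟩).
-0.2652|00⟩ + (0.124 - 0.06378i)|01⟩ - 0.8445|10⟩ + (0.3948 - 0.2031i)|11⟩

amp(|b₁b₂…⟩) = product of the factor amplitudes for bits b₁, b₂, …; only kets whose every factor amplitude is nonzero survive.
|00⟩: (0.2996)(-0.8851) = -0.2652
|01⟩: (0.2996)(0.4138 - 0.2129i) = (0.124 - 0.06378i)
|10⟩: (0.9541)(-0.8851) = -0.8445
|11⟩: (0.9541)(0.4138 - 0.2129i) = (0.3948 - 0.2031i)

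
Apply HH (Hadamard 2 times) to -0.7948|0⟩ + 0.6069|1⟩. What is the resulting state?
-0.7948|0⟩ + 0.6069|1⟩

H² = I, so an even number of Hadamards cancels: H^2 = I and the state is unchanged.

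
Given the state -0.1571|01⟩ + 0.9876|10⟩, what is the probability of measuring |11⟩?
0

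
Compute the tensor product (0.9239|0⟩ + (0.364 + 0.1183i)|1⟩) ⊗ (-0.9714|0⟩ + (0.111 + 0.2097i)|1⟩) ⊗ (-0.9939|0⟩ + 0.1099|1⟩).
0.892|000⟩ - 0.09863|001⟩ + (-0.1019 - 0.1926i)|010⟩ + (0.01127 + 0.02129i)|011⟩ + (0.3514 + 0.1142i)|100⟩ + (-0.03886 - 0.01263i)|101⟩ + (-0.0155 - 0.08892i)|110⟩ + (0.001714 + 0.009832i)|111⟩

amp(|b₁b₂…⟩) = product of the factor amplitudes for bits b₁, b₂, …; only kets whose every factor amplitude is nonzero survive.
|000⟩: (0.9239)(-0.9714)(-0.9939) = 0.892
|001⟩: (0.9239)(-0.9714)(0.1099) = -0.09863
|010⟩: (0.9239)(0.111 + 0.2097i)(-0.9939) = (-0.1019 - 0.1926i)
|011⟩: (0.9239)(0.111 + 0.2097i)(0.1099) = (0.01127 + 0.02129i)
|100⟩: (0.364 + 0.1183i)(-0.9714)(-0.9939) = (0.3514 + 0.1142i)
|101⟩: (0.364 + 0.1183i)(-0.9714)(0.1099) = (-0.03886 - 0.01263i)
|110⟩: (0.364 + 0.1183i)(0.111 + 0.2097i)(-0.9939) = (-0.0155 - 0.08892i)
|111⟩: (0.364 + 0.1183i)(0.111 + 0.2097i)(0.1099) = (0.001714 + 0.009832i)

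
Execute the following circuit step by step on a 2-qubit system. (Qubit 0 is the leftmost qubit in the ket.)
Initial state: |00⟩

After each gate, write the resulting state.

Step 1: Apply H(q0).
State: 1/√2|00⟩ + 1/√2|10⟩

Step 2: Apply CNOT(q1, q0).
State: 1/√2|00⟩ + 1/√2|10⟩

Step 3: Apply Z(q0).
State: 1/√2|00⟩ - 1/√2|10⟩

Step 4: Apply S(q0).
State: 1/√2|00⟩ - (1/√2)i|10⟩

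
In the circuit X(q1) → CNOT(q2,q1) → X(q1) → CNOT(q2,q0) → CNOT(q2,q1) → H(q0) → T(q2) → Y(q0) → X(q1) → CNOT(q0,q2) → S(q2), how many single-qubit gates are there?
7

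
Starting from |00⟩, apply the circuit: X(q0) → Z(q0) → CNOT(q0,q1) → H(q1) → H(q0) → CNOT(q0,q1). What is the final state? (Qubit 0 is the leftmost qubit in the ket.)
-1/2|00⟩ + 1/2|01⟩ - 1/2|10⟩ + 1/2|11⟩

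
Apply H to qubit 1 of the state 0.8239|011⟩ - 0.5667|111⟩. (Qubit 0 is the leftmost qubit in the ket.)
0.5826|001⟩ - 0.5826|011⟩ - 0.4007|101⟩ + 0.4007|111⟩

H on qubit 1 mixes each pair of kets that differ only in qubit 1: amplitudes (a, b) of (|…0…⟩, |…1…⟩) become ((a + b)/√2, (a − b)/√2). Kets absent from the input have amplitude 0.
(|001⟩, |011⟩): (a, b) = (0, 0.8239) → (0.5826, -0.5826)
(|101⟩, |111⟩): (a, b) = (0, -0.5667) → (-0.4007, 0.4007)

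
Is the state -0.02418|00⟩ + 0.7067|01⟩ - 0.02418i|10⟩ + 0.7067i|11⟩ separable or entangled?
Separable

Writing the state as a|00⟩ + b|01⟩ + c|10⟩ + d|11⟩, it is a product state iff ad − bc = 0.
Here (a, b, c, d) = (-0.02418, 0.7067, -0.02418i, 0.7067i): ad − bc = (-0.02418)(0.7067i) − (0.7067)(-0.02418i) = 0, so the state is separable.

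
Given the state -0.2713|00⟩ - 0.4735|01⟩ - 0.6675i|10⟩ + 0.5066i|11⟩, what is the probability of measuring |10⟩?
0.4456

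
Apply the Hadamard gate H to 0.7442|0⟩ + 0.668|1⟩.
0.9986|0⟩ + 0.05388|1⟩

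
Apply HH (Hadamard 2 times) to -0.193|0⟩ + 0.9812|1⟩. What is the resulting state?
-0.193|0⟩ + 0.9812|1⟩

H² = I, so an even number of Hadamards cancels: H^2 = I and the state is unchanged.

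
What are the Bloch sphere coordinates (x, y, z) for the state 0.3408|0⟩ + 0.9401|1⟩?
(0.6408, 0, -0.7676)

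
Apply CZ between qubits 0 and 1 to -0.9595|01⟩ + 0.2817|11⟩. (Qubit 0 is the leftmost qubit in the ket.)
-0.9595|01⟩ - 0.2817|11⟩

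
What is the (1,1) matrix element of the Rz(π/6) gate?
(0.9659 + 0.2588i)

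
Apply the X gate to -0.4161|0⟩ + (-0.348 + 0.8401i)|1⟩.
(-0.348 + 0.8401i)|0⟩ - 0.4161|1⟩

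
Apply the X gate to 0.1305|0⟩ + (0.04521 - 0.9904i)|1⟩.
(0.04521 - 0.9904i)|0⟩ + 0.1305|1⟩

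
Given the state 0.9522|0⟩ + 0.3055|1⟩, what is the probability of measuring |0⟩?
0.9067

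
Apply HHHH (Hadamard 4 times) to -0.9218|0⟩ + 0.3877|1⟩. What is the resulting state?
-0.9218|0⟩ + 0.3877|1⟩

H² = I, so an even number of Hadamards cancels: H^4 = I and the state is unchanged.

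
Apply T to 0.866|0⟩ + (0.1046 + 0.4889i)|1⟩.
0.866|0⟩ + (-0.2717 + 0.4197i)|1⟩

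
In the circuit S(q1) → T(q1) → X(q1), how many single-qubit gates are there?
3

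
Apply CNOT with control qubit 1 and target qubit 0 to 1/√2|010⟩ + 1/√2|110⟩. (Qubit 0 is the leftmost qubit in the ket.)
1/√2|010⟩ + 1/√2|110⟩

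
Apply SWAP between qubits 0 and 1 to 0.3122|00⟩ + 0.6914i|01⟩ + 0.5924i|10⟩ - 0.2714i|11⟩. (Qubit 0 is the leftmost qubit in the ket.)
0.3122|00⟩ + 0.5924i|01⟩ + 0.6914i|10⟩ - 0.2714i|11⟩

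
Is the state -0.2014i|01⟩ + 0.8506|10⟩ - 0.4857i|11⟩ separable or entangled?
Entangled

Writing the state as a|00⟩ + b|01⟩ + c|10⟩ + d|11⟩, it is a product state iff ad − bc = 0.
Here (a, b, c, d) = (0, -0.2014i, 0.8506, -0.4857i): ad − bc = (0)(-0.4857i) − (-0.2014i)(0.8506) = 0.1713i ≠ 0, so the state is entangled.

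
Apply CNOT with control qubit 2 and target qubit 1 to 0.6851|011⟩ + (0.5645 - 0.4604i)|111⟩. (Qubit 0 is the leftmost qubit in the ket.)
0.6851|001⟩ + (0.5645 - 0.4604i)|101⟩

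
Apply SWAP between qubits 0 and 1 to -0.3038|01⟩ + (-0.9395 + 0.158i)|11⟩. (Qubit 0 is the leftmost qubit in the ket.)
-0.3038|10⟩ + (-0.9395 + 0.158i)|11⟩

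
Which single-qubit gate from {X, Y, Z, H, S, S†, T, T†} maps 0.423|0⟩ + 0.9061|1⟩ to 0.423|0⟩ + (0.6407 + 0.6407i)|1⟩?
T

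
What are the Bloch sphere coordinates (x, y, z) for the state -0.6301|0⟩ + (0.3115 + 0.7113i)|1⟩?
(-0.3926, -0.8964, -0.206)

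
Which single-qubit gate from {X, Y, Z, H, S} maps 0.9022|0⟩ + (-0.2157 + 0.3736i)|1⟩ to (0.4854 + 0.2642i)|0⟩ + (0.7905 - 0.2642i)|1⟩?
H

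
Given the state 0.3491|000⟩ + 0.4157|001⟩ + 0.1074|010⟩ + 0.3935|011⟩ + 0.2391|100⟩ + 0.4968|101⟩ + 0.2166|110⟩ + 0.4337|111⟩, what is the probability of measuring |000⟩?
0.1219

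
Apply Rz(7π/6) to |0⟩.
(-0.2588 - 0.9659i)|0⟩

Rz(7π/6) = [[e^(−iθ/2), 0], [0, e^(iθ/2)]] with e^(±iθ/2) = cos(θ/2) ± i·sin(θ/2); θ = 7π/6, cos(θ/2) ≈ -0.258819, sin(θ/2) ≈ 0.965926.
With a = amp(|0⟩) = 1 and b = amp(|1⟩) = 0:
new amp(|0⟩) = (-0.258819 - 0.965926i)·a = (-0.2588 - 0.9659i)
new amp(|1⟩) = (-0.258819 + 0.965926i)·b = 0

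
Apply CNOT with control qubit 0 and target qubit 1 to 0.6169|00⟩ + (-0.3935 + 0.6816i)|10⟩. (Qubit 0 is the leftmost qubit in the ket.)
0.6169|00⟩ + (-0.3935 + 0.6816i)|11⟩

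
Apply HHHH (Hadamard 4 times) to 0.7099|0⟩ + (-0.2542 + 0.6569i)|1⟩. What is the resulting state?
0.7099|0⟩ + (-0.2542 + 0.6569i)|1⟩

H² = I, so an even number of Hadamards cancels: H^4 = I and the state is unchanged.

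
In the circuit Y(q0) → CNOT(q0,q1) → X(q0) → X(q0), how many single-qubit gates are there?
3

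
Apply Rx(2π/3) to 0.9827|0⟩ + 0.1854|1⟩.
(0.4914 - 0.1606i)|0⟩ + (0.0927 - 0.851i)|1⟩

Rx(2π/3) = [[cos(θ/2), −i·sin(θ/2)], [−i·sin(θ/2), cos(θ/2)]]; θ = 2π/3, cos(θ/2) ≈ 0.5, sin(θ/2) ≈ 0.866025.
With a = amp(|0⟩) = 0.9827 and b = amp(|1⟩) = 0.1854:
new amp(|0⟩) = (0.5)·a + (-0.866025i)·b = (0.4914 - 0.1606i)
new amp(|1⟩) = (-0.866025i)·a + (0.5)·b = (0.0927 - 0.851i)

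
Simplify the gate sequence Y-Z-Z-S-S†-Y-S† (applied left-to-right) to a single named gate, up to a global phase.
S†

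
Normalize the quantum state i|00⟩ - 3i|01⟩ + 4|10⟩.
0.1961i|00⟩ - 0.5883i|01⟩ + 0.7845|10⟩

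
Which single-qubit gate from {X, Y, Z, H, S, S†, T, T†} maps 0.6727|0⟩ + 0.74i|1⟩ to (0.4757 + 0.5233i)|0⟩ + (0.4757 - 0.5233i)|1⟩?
H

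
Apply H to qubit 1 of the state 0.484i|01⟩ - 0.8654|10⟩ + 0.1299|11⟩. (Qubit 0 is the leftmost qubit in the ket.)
0.3422i|00⟩ - 0.3422i|01⟩ - 0.5201|10⟩ - 0.7038|11⟩

H on qubit 1 mixes each pair of kets that differ only in qubit 1: amplitudes (a, b) of (|…0…⟩, |…1…⟩) become ((a + b)/√2, (a − b)/√2). Kets absent from the input have amplitude 0.
(|00⟩, |01⟩): (a, b) = (0, 0.484i) → (0.3422i, -0.3422i)
(|10⟩, |11⟩): (a, b) = (-0.8654, 0.1299) → (-0.5201, -0.7038)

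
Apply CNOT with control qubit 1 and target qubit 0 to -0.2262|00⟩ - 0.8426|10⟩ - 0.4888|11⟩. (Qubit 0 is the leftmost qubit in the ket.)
-0.2262|00⟩ - 0.4888|01⟩ - 0.8426|10⟩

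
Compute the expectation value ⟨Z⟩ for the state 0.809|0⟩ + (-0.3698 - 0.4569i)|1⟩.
0.309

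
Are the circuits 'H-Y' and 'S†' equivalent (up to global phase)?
No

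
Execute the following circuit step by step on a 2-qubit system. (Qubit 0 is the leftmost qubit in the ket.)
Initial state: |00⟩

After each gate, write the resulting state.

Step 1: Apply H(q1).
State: 1/√2|00⟩ + 1/√2|01⟩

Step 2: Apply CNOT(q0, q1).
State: 1/√2|00⟩ + 1/√2|01⟩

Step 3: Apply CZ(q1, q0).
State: 1/√2|00⟩ + 1/√2|01⟩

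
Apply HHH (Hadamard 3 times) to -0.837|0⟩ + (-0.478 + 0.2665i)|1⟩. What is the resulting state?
(-0.9298 + 0.1884i)|0⟩ + (-0.2539 - 0.1884i)|1⟩

H² = I, so H^3 = H: a single Hadamard. With (a, b) = (-0.837, (-0.478 + 0.2665i)), H gives ((a + b)/√2, (a − b)/√2) = ((-0.9298 + 0.1884i), (-0.2539 - 0.1884i)).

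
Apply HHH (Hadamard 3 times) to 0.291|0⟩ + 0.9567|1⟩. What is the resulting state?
0.8823|0⟩ - 0.4707|1⟩

H² = I, so H^3 = H: a single Hadamard. With (a, b) = (0.291, 0.9567), H gives ((a + b)/√2, (a − b)/√2) = (0.8823, -0.4707).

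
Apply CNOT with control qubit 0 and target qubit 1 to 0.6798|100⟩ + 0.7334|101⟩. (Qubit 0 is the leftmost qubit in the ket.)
0.6798|110⟩ + 0.7334|111⟩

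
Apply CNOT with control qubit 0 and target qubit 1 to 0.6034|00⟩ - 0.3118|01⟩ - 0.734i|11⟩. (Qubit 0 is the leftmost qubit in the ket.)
0.6034|00⟩ - 0.3118|01⟩ - 0.734i|10⟩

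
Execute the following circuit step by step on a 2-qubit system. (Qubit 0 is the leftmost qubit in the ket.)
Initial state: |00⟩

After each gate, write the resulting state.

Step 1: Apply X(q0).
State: |10⟩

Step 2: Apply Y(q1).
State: i|11⟩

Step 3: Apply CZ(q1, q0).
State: -i|11⟩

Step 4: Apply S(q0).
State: |11⟩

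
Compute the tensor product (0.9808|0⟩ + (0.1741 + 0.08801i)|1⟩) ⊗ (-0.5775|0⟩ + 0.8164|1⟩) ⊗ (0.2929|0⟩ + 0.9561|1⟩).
-0.1659|000⟩ - 0.5415|001⟩ + 0.2345|010⟩ + 0.7656|011⟩ + (-0.02945 - 0.01489i)|100⟩ + (-0.09613 - 0.04859i)|101⟩ + (0.04163 + 0.02105i)|110⟩ + (0.1359 + 0.0687i)|111⟩

amp(|b₁b₂…⟩) = product of the factor amplitudes for bits b₁, b₂, …; only kets whose every factor amplitude is nonzero survive.
|000⟩: (0.9808)(-0.5775)(0.2929) = -0.1659
|001⟩: (0.9808)(-0.5775)(0.9561) = -0.5415
|010⟩: (0.9808)(0.8164)(0.2929) = 0.2345
|011⟩: (0.9808)(0.8164)(0.9561) = 0.7656
|100⟩: (0.1741 + 0.08801i)(-0.5775)(0.2929) = (-0.02945 - 0.01489i)
|101⟩: (0.1741 + 0.08801i)(-0.5775)(0.9561) = (-0.09613 - 0.04859i)
|110⟩: (0.1741 + 0.08801i)(0.8164)(0.2929) = (0.04163 + 0.02105i)
|111⟩: (0.1741 + 0.08801i)(0.8164)(0.9561) = (0.1359 + 0.0687i)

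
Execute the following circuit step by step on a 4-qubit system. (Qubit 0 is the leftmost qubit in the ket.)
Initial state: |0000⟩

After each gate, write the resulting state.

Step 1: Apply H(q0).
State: 1/√2|0000⟩ + 1/√2|1000⟩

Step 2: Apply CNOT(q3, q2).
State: 1/√2|0000⟩ + 1/√2|1000⟩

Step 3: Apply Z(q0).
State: 1/√2|0000⟩ - 1/√2|1000⟩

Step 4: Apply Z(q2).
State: 1/√2|0000⟩ - 1/√2|1000⟩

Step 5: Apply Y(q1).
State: (1/√2)i|0100⟩ - (1/√2)i|1100⟩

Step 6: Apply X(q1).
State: (1/√2)i|0000⟩ - (1/√2)i|1000⟩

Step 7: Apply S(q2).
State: (1/√2)i|0000⟩ - (1/√2)i|1000⟩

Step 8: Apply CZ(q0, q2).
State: (1/√2)i|0000⟩ - (1/√2)i|1000⟩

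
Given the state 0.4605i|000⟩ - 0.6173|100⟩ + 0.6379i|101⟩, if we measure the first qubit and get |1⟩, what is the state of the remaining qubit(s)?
-0.6954|00⟩ + 0.7186i|01⟩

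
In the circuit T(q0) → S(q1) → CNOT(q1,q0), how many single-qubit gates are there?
2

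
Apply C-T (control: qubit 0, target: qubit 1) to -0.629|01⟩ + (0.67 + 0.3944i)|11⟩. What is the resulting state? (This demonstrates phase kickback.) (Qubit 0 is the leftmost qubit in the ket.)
-0.629|01⟩ + (0.1949 + 0.7526i)|11⟩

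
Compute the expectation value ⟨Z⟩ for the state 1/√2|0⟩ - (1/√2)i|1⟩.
0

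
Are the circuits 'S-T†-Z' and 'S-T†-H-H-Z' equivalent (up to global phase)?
Yes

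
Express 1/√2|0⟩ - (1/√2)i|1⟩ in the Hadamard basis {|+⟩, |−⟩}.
(1/2 - (1/2)i)|+⟩ + (1/2 + (1/2)i)|−⟩

With |ψ⟩ = α|0⟩ + β|1⟩, the Hadamard-basis coefficients are ⟨+|ψ⟩ = (α + β)/√2 and ⟨−|ψ⟩ = (α − β)/√2.
Here α = 1/√2, β = -(1/√2)i: (α + β)/√2 = (1/2 - (1/2)i), (α − β)/√2 = (1/2 + (1/2)i).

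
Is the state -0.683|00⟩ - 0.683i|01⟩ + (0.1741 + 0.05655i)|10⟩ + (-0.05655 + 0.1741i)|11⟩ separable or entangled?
Separable

Writing the state as a|00⟩ + b|01⟩ + c|10⟩ + d|11⟩, it is a product state iff ad − bc = 0.
Here (a, b, c, d) = (-0.683, -0.683i, (0.1741 + 0.05655i), (-0.05655 + 0.1741i)): ad − bc = (-0.683)(-0.05655 + 0.1741i) − (-0.683i)(0.1741 + 0.05655i) = 0, so the state is separable.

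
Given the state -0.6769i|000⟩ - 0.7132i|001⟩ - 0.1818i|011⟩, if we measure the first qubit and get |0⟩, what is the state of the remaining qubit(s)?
-0.6769i|00⟩ - 0.7132i|01⟩ - 0.1818i|11⟩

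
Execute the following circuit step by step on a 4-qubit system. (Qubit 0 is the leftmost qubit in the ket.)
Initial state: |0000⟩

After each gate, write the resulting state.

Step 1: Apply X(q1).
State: |0100⟩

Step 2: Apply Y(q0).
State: i|1100⟩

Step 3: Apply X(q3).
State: i|1101⟩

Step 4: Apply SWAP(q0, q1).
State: i|1101⟩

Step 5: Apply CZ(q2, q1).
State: i|1101⟩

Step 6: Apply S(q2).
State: i|1101⟩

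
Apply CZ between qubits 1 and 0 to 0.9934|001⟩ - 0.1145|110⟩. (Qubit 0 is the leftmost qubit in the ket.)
0.9934|001⟩ + 0.1145|110⟩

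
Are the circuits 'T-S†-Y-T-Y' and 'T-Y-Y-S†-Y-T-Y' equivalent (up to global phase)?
Yes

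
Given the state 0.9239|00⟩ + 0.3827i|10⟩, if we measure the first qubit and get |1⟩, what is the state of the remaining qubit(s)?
i|0⟩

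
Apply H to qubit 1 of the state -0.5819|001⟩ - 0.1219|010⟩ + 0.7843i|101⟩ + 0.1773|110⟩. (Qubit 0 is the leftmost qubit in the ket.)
-0.0862|000⟩ - 0.4115|001⟩ + 0.0862|010⟩ - 0.4115|011⟩ + 0.1254|100⟩ + 0.5546i|101⟩ - 0.1254|110⟩ + 0.5546i|111⟩

H on qubit 1 mixes each pair of kets that differ only in qubit 1: amplitudes (a, b) of (|…0…⟩, |…1…⟩) become ((a + b)/√2, (a − b)/√2). Kets absent from the input have amplitude 0.
(|000⟩, |010⟩): (a, b) = (0, -0.1219) → (-0.0862, 0.0862)
(|001⟩, |011⟩): (a, b) = (-0.5819, 0) → (-0.4115, -0.4115)
(|100⟩, |110⟩): (a, b) = (0, 0.1773) → (0.1254, -0.1254)
(|101⟩, |111⟩): (a, b) = (0.7843i, 0) → (0.5546i, 0.5546i)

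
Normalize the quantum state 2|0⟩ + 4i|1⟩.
1/√5|0⟩ + 0.8944i|1⟩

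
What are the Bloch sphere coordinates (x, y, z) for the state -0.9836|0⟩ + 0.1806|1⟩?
(-0.3553, 0, 0.9349)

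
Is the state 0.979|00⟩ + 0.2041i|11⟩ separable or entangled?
Entangled

Writing the state as a|00⟩ + b|01⟩ + c|10⟩ + d|11⟩, it is a product state iff ad − bc = 0.
Here (a, b, c, d) = (0.979, 0, 0, 0.2041i): ad − bc = (0.979)(0.2041i) − (0)(0) = 0.1998i ≠ 0, so the state is entangled.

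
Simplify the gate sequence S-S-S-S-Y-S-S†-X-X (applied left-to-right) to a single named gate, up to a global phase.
Y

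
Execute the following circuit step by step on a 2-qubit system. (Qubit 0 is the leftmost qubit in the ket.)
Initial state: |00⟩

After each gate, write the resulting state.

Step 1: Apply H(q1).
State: 1/√2|00⟩ + 1/√2|01⟩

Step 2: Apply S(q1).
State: 1/√2|00⟩ + (1/√2)i|01⟩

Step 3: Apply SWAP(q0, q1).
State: 1/√2|00⟩ + (1/√2)i|10⟩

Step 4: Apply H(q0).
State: (1/2 + (1/2)i)|00⟩ + (1/2 - (1/2)i)|10⟩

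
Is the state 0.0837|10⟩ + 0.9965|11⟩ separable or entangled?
Separable

Writing the state as a|00⟩ + b|01⟩ + c|10⟩ + d|11⟩, it is a product state iff ad − bc = 0.
Here (a, b, c, d) = (0, 0, 0.0837, 0.9965): ad − bc = (0)(0.9965) − (0)(0.0837) = 0, so the state is separable.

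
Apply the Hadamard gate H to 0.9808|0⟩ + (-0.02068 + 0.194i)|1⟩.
(0.6789 + 0.1372i)|0⟩ + (0.7082 - 0.1372i)|1⟩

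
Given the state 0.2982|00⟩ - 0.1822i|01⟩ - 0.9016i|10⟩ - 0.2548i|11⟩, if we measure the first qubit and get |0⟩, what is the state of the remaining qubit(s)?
0.8533|0⟩ - 0.5214i|1⟩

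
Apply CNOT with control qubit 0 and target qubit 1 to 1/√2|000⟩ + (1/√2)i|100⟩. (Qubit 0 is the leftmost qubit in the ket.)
1/√2|000⟩ + (1/√2)i|110⟩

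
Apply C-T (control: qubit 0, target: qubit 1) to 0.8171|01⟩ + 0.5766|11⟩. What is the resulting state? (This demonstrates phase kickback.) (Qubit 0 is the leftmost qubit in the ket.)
0.8171|01⟩ + (0.4077 + 0.4077i)|11⟩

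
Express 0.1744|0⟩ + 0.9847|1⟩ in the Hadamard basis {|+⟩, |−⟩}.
0.8196|+⟩ - 0.573|−⟩

With |ψ⟩ = α|0⟩ + β|1⟩, the Hadamard-basis coefficients are ⟨+|ψ⟩ = (α + β)/√2 and ⟨−|ψ⟩ = (α − β)/√2.
Here α = 0.1744, β = 0.9847: (α + β)/√2 = 0.8196, (α − β)/√2 = -0.573.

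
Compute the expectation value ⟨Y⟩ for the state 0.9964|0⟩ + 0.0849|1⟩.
0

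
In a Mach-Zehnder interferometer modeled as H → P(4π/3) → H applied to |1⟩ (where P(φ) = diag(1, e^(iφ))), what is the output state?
(0.75 + 0.433i)|0⟩ + (0.25 - 0.433i)|1⟩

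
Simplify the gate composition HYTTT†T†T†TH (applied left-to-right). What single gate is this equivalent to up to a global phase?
Y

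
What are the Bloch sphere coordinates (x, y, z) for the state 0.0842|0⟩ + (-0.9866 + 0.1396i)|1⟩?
(-0.1661, 0.02351, -0.9858)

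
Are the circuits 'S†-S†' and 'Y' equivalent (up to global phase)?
No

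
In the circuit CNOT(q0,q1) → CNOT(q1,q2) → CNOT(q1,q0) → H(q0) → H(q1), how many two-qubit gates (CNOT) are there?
3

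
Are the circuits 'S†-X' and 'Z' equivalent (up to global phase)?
No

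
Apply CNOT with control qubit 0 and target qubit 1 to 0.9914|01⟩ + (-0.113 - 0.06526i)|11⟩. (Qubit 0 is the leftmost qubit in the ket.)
0.9914|01⟩ + (-0.113 - 0.06526i)|10⟩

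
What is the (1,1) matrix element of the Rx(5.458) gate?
-0.9161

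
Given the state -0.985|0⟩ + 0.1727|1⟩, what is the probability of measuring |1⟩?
0.02983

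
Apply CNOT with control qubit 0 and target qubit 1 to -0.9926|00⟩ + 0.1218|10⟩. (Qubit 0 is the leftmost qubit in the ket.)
-0.9926|00⟩ + 0.1218|11⟩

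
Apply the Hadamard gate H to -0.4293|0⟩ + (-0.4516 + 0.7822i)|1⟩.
(-0.6229 + 0.5531i)|0⟩ + (0.01577 - 0.5531i)|1⟩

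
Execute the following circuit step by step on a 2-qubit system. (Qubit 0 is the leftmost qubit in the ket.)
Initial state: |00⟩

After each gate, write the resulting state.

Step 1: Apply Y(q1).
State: i|01⟩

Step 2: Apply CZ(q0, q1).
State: i|01⟩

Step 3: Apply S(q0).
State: i|01⟩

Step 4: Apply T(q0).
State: i|01⟩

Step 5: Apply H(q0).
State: (1/√2)i|01⟩ + (1/√2)i|11⟩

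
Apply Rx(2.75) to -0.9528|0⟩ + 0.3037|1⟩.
(-0.1854 - 0.2979i)|0⟩ + (0.05908 + 0.9346i)|1⟩

Rx(2.75) = [[cos(θ/2), −i·sin(θ/2)], [−i·sin(θ/2), cos(θ/2)]]; θ = 2.75, cos(θ/2) ≈ 0.194548, sin(θ/2) ≈ 0.980893.
With a = amp(|0⟩) = -0.9528 and b = amp(|1⟩) = 0.3037:
new amp(|0⟩) = (0.194548)·a + (-0.980893i)·b = (-0.1854 - 0.2979i)
new amp(|1⟩) = (-0.980893i)·a + (0.194548)·b = (0.05908 + 0.9346i)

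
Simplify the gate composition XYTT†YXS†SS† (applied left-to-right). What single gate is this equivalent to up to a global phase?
S†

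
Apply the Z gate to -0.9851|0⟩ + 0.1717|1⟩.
-0.9851|0⟩ - 0.1717|1⟩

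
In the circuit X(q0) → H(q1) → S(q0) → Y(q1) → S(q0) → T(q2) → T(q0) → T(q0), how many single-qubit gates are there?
8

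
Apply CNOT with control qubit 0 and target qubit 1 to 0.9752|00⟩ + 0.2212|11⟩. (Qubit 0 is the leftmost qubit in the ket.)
0.9752|00⟩ + 0.2212|10⟩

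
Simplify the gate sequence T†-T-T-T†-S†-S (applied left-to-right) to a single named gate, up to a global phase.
I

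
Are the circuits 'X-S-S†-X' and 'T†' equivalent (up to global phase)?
No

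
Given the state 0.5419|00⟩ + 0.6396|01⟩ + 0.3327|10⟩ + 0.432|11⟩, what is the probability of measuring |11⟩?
0.1866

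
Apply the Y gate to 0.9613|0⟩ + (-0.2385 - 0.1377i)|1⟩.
(-0.1377 + 0.2385i)|0⟩ + 0.9613i|1⟩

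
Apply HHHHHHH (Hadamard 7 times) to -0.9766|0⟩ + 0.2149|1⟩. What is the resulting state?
-0.5386|0⟩ - 0.8425|1⟩

H² = I, so H^7 = H: a single Hadamard. With (a, b) = (-0.9766, 0.2149), H gives ((a + b)/√2, (a − b)/√2) = (-0.5386, -0.8425).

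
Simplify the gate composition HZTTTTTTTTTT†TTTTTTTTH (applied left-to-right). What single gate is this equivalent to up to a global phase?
X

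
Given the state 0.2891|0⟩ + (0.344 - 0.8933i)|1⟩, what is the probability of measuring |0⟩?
0.08358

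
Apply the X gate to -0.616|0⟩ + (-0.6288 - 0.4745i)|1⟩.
(-0.6288 - 0.4745i)|0⟩ - 0.616|1⟩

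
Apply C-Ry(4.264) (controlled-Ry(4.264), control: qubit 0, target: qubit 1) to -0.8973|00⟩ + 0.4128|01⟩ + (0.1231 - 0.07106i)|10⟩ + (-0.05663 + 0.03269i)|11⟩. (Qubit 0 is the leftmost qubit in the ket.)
-0.8973|00⟩ + 0.4128|01⟩ + (-0.01757 + 0.01014i)|10⟩ + (0.1344 - 0.07756i)|11⟩

C-Ry(4.264) leaves the control-|0⟩ kets |00⟩, |01⟩ unchanged and applies Ry(4.264) to qubit 1 on the control-|1⟩ pair (|10⟩, |11⟩).
Ry(4.264) = [[cos(θ/2), −sin(θ/2)], [sin(θ/2), cos(θ/2)]]; θ = 4.264, cos(θ/2) ≈ -0.532206, sin(θ/2) ≈ 0.846615.
With a = amp(|10⟩) = (0.1231 - 0.07106i) and b = amp(|11⟩) = (-0.05663 + 0.03269i):
new amp(|10⟩) = (-0.532206)·a + (-0.846615)·b = (-0.01757 + 0.01014i)
new amp(|11⟩) = (0.846615)·a + (-0.532206)·b = (0.1344 - 0.07756i)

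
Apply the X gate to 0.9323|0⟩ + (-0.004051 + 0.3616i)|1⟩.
(-0.004051 + 0.3616i)|0⟩ + 0.9323|1⟩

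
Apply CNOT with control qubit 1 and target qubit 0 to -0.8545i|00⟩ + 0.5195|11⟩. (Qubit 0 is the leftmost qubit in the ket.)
-0.8545i|00⟩ + 0.5195|01⟩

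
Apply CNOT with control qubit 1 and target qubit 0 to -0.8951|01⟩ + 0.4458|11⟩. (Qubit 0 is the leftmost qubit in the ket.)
0.4458|01⟩ - 0.8951|11⟩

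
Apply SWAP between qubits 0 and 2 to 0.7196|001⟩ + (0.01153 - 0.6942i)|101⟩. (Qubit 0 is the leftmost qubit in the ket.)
0.7196|100⟩ + (0.01153 - 0.6942i)|101⟩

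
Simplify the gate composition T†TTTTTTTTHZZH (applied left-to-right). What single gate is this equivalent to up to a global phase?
T†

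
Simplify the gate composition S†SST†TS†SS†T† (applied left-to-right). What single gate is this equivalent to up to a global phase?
T†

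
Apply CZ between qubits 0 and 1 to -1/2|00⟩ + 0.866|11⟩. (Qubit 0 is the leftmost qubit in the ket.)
-1/2|00⟩ - 0.866|11⟩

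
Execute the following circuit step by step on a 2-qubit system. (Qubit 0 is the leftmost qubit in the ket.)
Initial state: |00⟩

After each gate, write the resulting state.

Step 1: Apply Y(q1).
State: i|01⟩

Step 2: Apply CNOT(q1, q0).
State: i|11⟩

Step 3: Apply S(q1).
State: -|11⟩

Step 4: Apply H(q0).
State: -1/√2|01⟩ + 1/√2|11⟩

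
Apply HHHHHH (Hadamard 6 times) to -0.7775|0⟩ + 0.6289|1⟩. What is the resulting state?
-0.7775|0⟩ + 0.6289|1⟩

H² = I, so an even number of Hadamards cancels: H^6 = I and the state is unchanged.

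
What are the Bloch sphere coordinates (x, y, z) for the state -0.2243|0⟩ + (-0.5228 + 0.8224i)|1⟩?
(0.2345, -0.3689, -0.8994)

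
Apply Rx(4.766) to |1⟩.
-0.6879i|0⟩ - 0.7258|1⟩

Rx(4.766) = [[cos(θ/2), −i·sin(θ/2)], [−i·sin(θ/2), cos(θ/2)]]; θ = 4.766, cos(θ/2) ≈ -0.725805, sin(θ/2) ≈ 0.687901.
With a = amp(|0⟩) = 0 and b = amp(|1⟩) = 1:
new amp(|0⟩) = (-0.725805)·a + (-0.687901i)·b = -0.6879i
new amp(|1⟩) = (-0.687901i)·a + (-0.725805)·b = -0.7258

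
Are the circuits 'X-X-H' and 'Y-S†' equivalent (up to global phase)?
No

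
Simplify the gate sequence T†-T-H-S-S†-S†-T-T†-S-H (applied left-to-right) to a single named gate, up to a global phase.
I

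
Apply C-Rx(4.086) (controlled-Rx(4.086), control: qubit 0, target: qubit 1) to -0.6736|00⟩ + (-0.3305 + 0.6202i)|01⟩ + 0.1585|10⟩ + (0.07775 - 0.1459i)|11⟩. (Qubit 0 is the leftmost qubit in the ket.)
-0.6736|00⟩ + (-0.3305 + 0.6202i)|01⟩ + (-0.202 - 0.06924i)|10⟩ + (-0.03536 - 0.07479i)|11⟩

C-Rx(4.086) leaves the control-|0⟩ kets |00⟩, |01⟩ unchanged and applies Rx(4.086) to qubit 1 on the control-|1⟩ pair (|10⟩, |11⟩).
Rx(4.086) = [[cos(θ/2), −i·sin(θ/2)], [−i·sin(θ/2), cos(θ/2)]]; θ = 4.086, cos(θ/2) ≈ -0.45485, sin(θ/2) ≈ 0.890568.
With a = amp(|10⟩) = 0.1585 and b = amp(|11⟩) = (0.07775 - 0.1459i):
new amp(|10⟩) = (-0.45485)·a + (-0.890568i)·b = (-0.202 - 0.06924i)
new amp(|11⟩) = (-0.890568i)·a + (-0.45485)·b = (-0.03536 - 0.07479i)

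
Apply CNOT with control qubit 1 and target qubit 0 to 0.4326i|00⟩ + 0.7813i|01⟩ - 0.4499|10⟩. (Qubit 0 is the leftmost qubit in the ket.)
0.4326i|00⟩ - 0.4499|10⟩ + 0.7813i|11⟩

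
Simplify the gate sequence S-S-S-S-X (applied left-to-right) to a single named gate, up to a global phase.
X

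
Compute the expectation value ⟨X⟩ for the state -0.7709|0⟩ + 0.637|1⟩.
-0.9821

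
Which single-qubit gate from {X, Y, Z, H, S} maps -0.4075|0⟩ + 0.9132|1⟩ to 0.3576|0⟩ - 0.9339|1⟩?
H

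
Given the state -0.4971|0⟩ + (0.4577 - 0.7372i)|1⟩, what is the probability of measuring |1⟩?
0.753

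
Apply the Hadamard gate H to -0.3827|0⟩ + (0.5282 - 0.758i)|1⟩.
(0.1029 - 0.536i)|0⟩ + (-0.6441 + 0.536i)|1⟩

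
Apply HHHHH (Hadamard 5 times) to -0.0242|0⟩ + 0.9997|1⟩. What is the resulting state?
0.6898|0⟩ - 0.724|1⟩

H² = I, so H^5 = H: a single Hadamard. With (a, b) = (-0.0242, 0.9997), H gives ((a + b)/√2, (a − b)/√2) = (0.6898, -0.724).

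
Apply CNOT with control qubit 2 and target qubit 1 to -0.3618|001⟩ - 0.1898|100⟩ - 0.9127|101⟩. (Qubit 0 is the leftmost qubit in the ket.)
-0.3618|011⟩ - 0.1898|100⟩ - 0.9127|111⟩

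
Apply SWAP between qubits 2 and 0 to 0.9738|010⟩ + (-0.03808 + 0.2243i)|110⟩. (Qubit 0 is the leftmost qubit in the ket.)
0.9738|010⟩ + (-0.03808 + 0.2243i)|011⟩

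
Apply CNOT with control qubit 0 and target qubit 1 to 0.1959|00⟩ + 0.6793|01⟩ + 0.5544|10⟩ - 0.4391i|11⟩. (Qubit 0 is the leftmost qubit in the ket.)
0.1959|00⟩ + 0.6793|01⟩ - 0.4391i|10⟩ + 0.5544|11⟩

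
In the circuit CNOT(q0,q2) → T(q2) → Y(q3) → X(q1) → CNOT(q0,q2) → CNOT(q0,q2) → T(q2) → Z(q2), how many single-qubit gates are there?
5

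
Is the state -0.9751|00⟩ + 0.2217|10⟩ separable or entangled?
Separable

Writing the state as a|00⟩ + b|01⟩ + c|10⟩ + d|11⟩, it is a product state iff ad − bc = 0.
Here (a, b, c, d) = (-0.9751, 0, 0.2217, 0): ad − bc = (-0.9751)(0) − (0)(0.2217) = 0, so the state is separable.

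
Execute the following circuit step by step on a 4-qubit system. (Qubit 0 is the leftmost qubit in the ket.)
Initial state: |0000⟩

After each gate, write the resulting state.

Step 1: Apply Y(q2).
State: i|0010⟩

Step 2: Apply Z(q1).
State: i|0010⟩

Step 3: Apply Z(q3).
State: i|0010⟩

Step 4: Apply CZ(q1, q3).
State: i|0010⟩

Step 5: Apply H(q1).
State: (1/√2)i|0010⟩ + (1/√2)i|0110⟩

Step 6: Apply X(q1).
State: (1/√2)i|0010⟩ + (1/√2)i|0110⟩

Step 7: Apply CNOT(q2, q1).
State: (1/√2)i|0010⟩ + (1/√2)i|0110⟩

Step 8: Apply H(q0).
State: (1/2)i|0010⟩ + (1/2)i|0110⟩ + (1/2)i|1010⟩ + (1/2)i|1110⟩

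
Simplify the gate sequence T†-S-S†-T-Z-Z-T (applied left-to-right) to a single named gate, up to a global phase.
T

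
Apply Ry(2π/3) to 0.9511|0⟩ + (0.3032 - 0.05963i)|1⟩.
(0.213 + 0.05164i)|0⟩ + (0.9753 - 0.02982i)|1⟩

Ry(2π/3) = [[cos(θ/2), −sin(θ/2)], [sin(θ/2), cos(θ/2)]]; θ = 2π/3, cos(θ/2) ≈ 0.5, sin(θ/2) ≈ 0.866025.
With a = amp(|0⟩) = 0.9511 and b = amp(|1⟩) = (0.3032 - 0.05963i):
new amp(|0⟩) = (0.5)·a + (-0.866025)·b = (0.213 + 0.05164i)
new amp(|1⟩) = (0.866025)·a + (0.5)·b = (0.9753 - 0.02982i)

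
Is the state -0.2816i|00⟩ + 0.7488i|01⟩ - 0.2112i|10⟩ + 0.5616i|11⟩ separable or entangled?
Separable

Writing the state as a|00⟩ + b|01⟩ + c|10⟩ + d|11⟩, it is a product state iff ad − bc = 0.
Here (a, b, c, d) = (-0.2816i, 0.7488i, -0.2112i, 0.5616i): ad − bc = (-0.2816i)(0.5616i) − (0.7488i)(-0.2112i) = 0, so the state is separable.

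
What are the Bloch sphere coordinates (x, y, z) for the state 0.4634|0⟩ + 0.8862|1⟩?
(0.8213, 0, -0.5706)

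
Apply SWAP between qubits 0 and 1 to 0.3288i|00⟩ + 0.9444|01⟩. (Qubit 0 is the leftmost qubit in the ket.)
0.3288i|00⟩ + 0.9444|10⟩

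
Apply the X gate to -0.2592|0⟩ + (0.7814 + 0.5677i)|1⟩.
(0.7814 + 0.5677i)|0⟩ - 0.2592|1⟩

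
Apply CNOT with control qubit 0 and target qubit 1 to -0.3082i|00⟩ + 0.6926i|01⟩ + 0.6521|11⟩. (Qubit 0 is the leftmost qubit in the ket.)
-0.3082i|00⟩ + 0.6926i|01⟩ + 0.6521|10⟩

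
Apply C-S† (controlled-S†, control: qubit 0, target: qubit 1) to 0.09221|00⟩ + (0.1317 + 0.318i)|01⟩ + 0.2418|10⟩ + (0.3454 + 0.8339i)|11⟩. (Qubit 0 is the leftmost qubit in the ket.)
0.09221|00⟩ + (0.1317 + 0.318i)|01⟩ + 0.2418|10⟩ + (0.8339 - 0.3454i)|11⟩

C-S† leaves the control-|0⟩ kets |00⟩, |01⟩ unchanged and applies S† to qubit 1 on the control-|1⟩ pair (|10⟩, |11⟩).
S† = [[1, 0], [0, -i]].
With a = amp(|10⟩) = 0.2418 and b = amp(|11⟩) = (0.3454 + 0.8339i):
new amp(|10⟩) = (1)·a = 0.2418
new amp(|11⟩) = (-i)·b = (0.8339 - 0.3454i)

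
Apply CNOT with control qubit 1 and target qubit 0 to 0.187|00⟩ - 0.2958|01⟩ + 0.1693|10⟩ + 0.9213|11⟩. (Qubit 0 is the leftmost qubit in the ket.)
0.187|00⟩ + 0.9213|01⟩ + 0.1693|10⟩ - 0.2958|11⟩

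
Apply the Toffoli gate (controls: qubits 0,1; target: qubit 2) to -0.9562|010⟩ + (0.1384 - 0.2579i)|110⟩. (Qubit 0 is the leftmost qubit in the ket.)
-0.9562|010⟩ + (0.1384 - 0.2579i)|111⟩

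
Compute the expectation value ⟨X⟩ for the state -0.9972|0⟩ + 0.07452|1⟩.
-0.1486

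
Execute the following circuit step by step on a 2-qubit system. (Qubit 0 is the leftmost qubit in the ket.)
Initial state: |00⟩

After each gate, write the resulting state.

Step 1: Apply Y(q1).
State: i|01⟩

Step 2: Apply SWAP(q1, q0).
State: i|10⟩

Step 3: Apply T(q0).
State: (-1/√2 + (1/√2)i)|10⟩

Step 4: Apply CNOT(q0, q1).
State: (-1/√2 + (1/√2)i)|11⟩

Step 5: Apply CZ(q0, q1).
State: (1/√2 - (1/√2)i)|11⟩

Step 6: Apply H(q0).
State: (1/2 - (1/2)i)|01⟩ + (-1/2 + (1/2)i)|11⟩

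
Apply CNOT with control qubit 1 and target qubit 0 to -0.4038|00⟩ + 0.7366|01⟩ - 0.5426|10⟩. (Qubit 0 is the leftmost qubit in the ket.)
-0.4038|00⟩ - 0.5426|10⟩ + 0.7366|11⟩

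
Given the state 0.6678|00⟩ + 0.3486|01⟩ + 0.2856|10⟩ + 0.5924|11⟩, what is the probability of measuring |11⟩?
0.3509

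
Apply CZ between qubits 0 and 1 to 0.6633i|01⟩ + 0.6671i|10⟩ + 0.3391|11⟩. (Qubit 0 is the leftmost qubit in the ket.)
0.6633i|01⟩ + 0.6671i|10⟩ - 0.3391|11⟩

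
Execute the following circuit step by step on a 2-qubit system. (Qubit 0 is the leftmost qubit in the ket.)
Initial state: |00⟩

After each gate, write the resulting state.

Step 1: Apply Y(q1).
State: i|01⟩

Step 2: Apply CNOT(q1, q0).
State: i|11⟩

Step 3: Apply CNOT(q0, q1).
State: i|10⟩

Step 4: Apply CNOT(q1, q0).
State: i|10⟩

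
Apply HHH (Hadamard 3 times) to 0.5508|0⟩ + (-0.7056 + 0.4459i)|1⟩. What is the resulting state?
(-0.1095 + 0.3153i)|0⟩ + (0.8884 - 0.3153i)|1⟩

H² = I, so H^3 = H: a single Hadamard. With (a, b) = (0.5508, (-0.7056 + 0.4459i)), H gives ((a + b)/√2, (a − b)/√2) = ((-0.1095 + 0.3153i), (0.8884 - 0.3153i)).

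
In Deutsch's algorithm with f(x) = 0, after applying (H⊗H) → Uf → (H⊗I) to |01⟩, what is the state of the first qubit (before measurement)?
|0⟩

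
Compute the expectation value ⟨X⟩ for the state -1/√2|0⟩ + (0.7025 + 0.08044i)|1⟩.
-0.9935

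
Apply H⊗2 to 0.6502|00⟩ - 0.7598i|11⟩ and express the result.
(0.3251 - 0.3799i)|00⟩ + (0.3251 + 0.3799i)|01⟩ + (0.3251 + 0.3799i)|10⟩ + (0.3251 - 0.3799i)|11⟩

H⊗2 gives amp(|y⟩) = (1/2) Σ_x (−1)^(x·y) amp(|x⟩), where x·y is the number of positions in which both x and y have a 1.
|00⟩: (0.6502 - 0.7598i)/2 = (0.3251 - 0.3799i)
|01⟩: (0.6502 + 0.7598i)/2 = (0.3251 + 0.3799i)
|10⟩: (0.6502 + 0.7598i)/2 = (0.3251 + 0.3799i)
|11⟩: (0.6502 - 0.7598i)/2 = (0.3251 - 0.3799i)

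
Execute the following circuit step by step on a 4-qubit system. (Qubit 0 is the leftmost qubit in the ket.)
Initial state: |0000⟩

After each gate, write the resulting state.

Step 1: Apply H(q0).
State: 1/√2|0000⟩ + 1/√2|1000⟩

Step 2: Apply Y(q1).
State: (1/√2)i|0100⟩ + (1/√2)i|1100⟩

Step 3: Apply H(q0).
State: i|0100⟩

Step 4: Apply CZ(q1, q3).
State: i|0100⟩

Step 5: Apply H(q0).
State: (1/√2)i|0100⟩ + (1/√2)i|1100⟩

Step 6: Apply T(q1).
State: (-1/2 + (1/2)i)|0100⟩ + (-1/2 + (1/2)i)|1100⟩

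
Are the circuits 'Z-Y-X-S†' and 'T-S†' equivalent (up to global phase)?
No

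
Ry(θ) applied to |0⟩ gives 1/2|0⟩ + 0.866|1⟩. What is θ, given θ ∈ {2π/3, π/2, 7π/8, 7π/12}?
2π/3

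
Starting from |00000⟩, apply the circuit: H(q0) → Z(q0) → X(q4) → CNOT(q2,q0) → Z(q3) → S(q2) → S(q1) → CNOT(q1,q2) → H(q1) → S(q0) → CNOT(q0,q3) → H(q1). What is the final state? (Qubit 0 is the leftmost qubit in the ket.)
1/√2|00001⟩ - (1/√2)i|10011⟩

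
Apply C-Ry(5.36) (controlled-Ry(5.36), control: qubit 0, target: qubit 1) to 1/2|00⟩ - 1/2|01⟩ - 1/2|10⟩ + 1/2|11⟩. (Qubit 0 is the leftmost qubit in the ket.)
1/2|00⟩ - 1/2|01⟩ + 0.225|10⟩ - 0.6704|11⟩

C-Ry(5.36) leaves the control-|0⟩ kets |00⟩, |01⟩ unchanged and applies Ry(5.36) to qubit 1 on the control-|1⟩ pair (|10⟩, |11⟩).
Ry(5.36) = [[cos(θ/2), −sin(θ/2)], [sin(θ/2), cos(θ/2)]]; θ = 5.36, cos(θ/2) ≈ -0.895344, sin(θ/2) ≈ 0.445375.
With a = amp(|10⟩) = -1/2 and b = amp(|11⟩) = 1/2:
new amp(|10⟩) = (-0.895344)·a + (-0.445375)·b = 0.225
new amp(|11⟩) = (0.445375)·a + (-0.895344)·b = -0.6704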